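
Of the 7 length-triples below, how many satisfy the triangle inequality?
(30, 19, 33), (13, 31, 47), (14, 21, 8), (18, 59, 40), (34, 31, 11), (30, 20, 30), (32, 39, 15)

5

(19,30,33): 19+30 > 33 → valid
(13,31,47): 13+31 ≤ 47 → not valid
(8,14,21): 8+14 > 21 → valid
(18,40,59): 18+40 ≤ 59 → not valid
(11,31,34): 11+31 > 34 → valid
(20,30,30): 20+30 > 30 → valid
(15,32,39): 15+32 > 39 → valid
5 of the 7 triples form a triangle.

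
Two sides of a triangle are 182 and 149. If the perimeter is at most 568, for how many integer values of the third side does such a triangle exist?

Triangle inequality: 33 < x < 331. Perimeter ≤ 568 gives x ≤ 568 − 182 − 149 = 237.
So 33 < x ≤ 237; integers 34 through 237: 204 values.

204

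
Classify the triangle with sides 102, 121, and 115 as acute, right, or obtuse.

Compare the square of the longest side to the sum of squares of the other two: 102² + 115² = 23629 > 14641 = 121².

acute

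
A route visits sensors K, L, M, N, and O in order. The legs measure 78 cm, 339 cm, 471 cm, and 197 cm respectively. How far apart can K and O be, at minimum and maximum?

0 ≤ KO ≤ 1085 cm

The maximum is all hops collinear in one direction: 78 + 339 + 471 + 197 = 1085.
The longest hop is 471; the others sum to 614. Since 471 ≤ 614, the path can fold back on itself completely, so the minimum distance is 0.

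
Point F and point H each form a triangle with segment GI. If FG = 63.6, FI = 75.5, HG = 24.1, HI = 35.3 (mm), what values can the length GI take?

11.9 < GI < 59.4

From triangle FGI: |63.6 − 75.5| < GI < 63.6 + 75.5, i.e. 11.9 < GI < 139.1.
From triangle HGI: 11.2 < GI < 59.4.
Both must hold, so GI lies in the intersection.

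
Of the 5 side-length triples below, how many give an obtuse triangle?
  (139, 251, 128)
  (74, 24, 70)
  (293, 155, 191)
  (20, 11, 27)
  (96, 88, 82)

(139,251,128): 128²+139² = 35705 < 63001 = 251² → obtuse
(74,24,70): 24²+70² = 5476 = 74² → right
(293,155,191): 155²+191² = 60506 < 85849 = 293² → obtuse
(20,11,27): 11²+20² = 521 < 729 = 27² → obtuse
(96,88,82): 82²+88² = 14468 > 9216 = 96² → acute
3 of the 5 are obtuse.

3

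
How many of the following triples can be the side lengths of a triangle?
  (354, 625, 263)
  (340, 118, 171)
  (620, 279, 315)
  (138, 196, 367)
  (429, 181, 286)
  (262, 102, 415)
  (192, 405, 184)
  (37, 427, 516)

(263,354,625): 263+354 ≤ 625 → not valid
(118,171,340): 118+171 ≤ 340 → not valid
(279,315,620): 279+315 ≤ 620 → not valid
(138,196,367): 138+196 ≤ 367 → not valid
(181,286,429): 181+286 > 429 → valid
(102,262,415): 102+262 ≤ 415 → not valid
(184,192,405): 184+192 ≤ 405 → not valid
(37,427,516): 37+427 ≤ 516 → not valid
1 of the 8 triples forms a triangle.

1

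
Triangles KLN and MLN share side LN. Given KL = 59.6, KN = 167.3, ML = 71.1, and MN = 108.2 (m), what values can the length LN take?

107.7 < LN < 179.3

From triangle KLN: |59.6 − 167.3| < LN < 59.6 + 167.3, i.e. 107.7 < LN < 226.9.
From triangle MLN: 37.1 < LN < 179.3.
Both must hold, so LN lies in the intersection.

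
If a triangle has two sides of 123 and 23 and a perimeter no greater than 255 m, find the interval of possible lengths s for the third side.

Triangle inequality alone gives 100 < s < 146.
The perimeter condition gives s ≤ 255 − 123 − 23 = 109.
Intersecting the two: 100 < s ≤ 109.

100 < s ≤ 109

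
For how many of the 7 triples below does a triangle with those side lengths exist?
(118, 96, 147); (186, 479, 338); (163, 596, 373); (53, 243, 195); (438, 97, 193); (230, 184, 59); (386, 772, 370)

(96,118,147): 96+118 > 147 → valid
(186,338,479): 186+338 > 479 → valid
(163,373,596): 163+373 ≤ 596 → not valid
(53,195,243): 53+195 > 243 → valid
(97,193,438): 97+193 ≤ 438 → not valid
(59,184,230): 59+184 > 230 → valid
(370,386,772): 370+386 ≤ 772 → not valid
4 of the 7 triples form a triangle.

4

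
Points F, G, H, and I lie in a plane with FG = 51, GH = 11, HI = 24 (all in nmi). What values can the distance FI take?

16 ≤ FI ≤ 86 nmi

The maximum is all hops collinear in one direction: 51 + 11 + 24 = 86.
The longest hop is 51; the others sum to 35. Folding the others back against it leaves at least 51 − 35 = 16.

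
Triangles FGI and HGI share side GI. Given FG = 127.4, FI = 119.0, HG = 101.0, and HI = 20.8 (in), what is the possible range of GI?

80.2 < GI < 121.8

From triangle FGI: |127.4 − 119.0| < GI < 127.4 + 119.0, i.e. 8.4 < GI < 246.4.
From triangle HGI: 80.2 < GI < 121.8.
Both must hold, so GI lies in the intersection.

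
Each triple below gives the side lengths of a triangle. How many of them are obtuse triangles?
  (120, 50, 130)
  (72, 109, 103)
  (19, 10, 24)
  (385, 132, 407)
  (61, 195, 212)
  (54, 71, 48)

(120,50,130): 50²+120² = 16900 = 130² → right
(72,109,103): 72²+103² = 15793 > 11881 = 109² → acute
(19,10,24): 10²+19² = 461 < 576 = 24² → obtuse
(385,132,407): 132²+385² = 165649 = 407² → right
(61,195,212): 61²+195² = 41746 < 44944 = 212² → obtuse
(54,71,48): 48²+54² = 5220 > 5041 = 71² → acute
2 of the 6 are obtuse.

2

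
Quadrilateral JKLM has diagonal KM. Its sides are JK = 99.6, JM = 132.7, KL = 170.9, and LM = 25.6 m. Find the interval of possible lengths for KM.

From triangle JKM: |99.6 − 132.7| < KM < 99.6 + 132.7, i.e. 33.1 < KM < 232.3.
From triangle LKM: 145.3 < KM < 196.5.
Both must hold, so KM lies in the intersection.

145.3 < KM < 196.5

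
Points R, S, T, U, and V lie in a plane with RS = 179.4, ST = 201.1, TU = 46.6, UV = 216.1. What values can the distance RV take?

The maximum is all hops collinear in one direction: 179.4 + 201.1 + 46.6 + 216.1 = 643.2.
The longest hop is 216.1; the others sum to 427.1. Since 216.1 ≤ 427.1, the path can fold back on itself completely, so the minimum distance is 0.

0 ≤ RV ≤ 643.2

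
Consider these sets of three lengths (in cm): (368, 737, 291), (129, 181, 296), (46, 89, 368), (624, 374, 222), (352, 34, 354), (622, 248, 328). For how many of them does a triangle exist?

(291,368,737): 291+368 ≤ 737 → not valid
(129,181,296): 129+181 > 296 → valid
(46,89,368): 46+89 ≤ 368 → not valid
(222,374,624): 222+374 ≤ 624 → not valid
(34,352,354): 34+352 > 354 → valid
(248,328,622): 248+328 ≤ 622 → not valid
2 of the 6 triples form a triangle.

2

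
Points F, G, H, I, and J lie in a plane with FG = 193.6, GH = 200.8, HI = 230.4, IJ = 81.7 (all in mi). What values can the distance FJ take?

0 ≤ FJ ≤ 706.5 mi

The maximum is all hops collinear in one direction: 193.6 + 200.8 + 230.4 + 81.7 = 706.5.
The longest hop is 230.4; the others sum to 476.1. Since 230.4 ≤ 476.1, the path can fold back on itself completely, so the minimum distance is 0.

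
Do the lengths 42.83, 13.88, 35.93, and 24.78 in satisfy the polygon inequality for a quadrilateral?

Yes

A quadrilateral exists iff every side is shorter than the sum of the others — equivalently, the longest side is less than the sum of the rest.
Longest side 42.83 < 74.59 (sum of the remaining 3), so yes.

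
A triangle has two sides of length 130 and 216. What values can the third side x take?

86 < x < 346

By the triangle inequality, x must be less than 130 + 216 = 346 and greater than |130 − 216| = 86.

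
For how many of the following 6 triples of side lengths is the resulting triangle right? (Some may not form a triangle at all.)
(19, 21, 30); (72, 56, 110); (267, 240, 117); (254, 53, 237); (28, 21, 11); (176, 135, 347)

(19,21,30): 19²+21² = 802 < 900 = 30² → obtuse
(72,56,110): 56²+72² = 8320 < 12100 = 110² → obtuse
(267,240,117): 117²+240² = 71289 = 267² → right
(254,53,237): 53²+237² = 58978 < 64516 = 254² → obtuse
(28,21,11): 11²+21² = 562 < 784 = 28² → obtuse
(176,135,347): 135+176 ≤ 347, not a triangle
1 of the 6 is right.

1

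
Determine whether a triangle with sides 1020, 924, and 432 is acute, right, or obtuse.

Compare the square of the longest side to the sum of squares of the other two: 432² + 924² = 1040400 = 1020².

right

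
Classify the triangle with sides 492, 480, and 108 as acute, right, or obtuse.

right

Compare the square of the longest side to the sum of squares of the other two: 108² + 480² = 242064 = 492².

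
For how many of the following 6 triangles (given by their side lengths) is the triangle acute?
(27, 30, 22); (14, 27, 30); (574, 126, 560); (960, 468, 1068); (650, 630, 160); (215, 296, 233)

3

(27,30,22): 22²+27² = 1213 > 900 = 30² → acute
(14,27,30): 14²+27² = 925 > 900 = 30² → acute
(574,126,560): 126²+560² = 329476 = 574² → right
(960,468,1068): 468²+960² = 1140624 = 1068² → right
(650,630,160): 160²+630² = 422500 = 650² → right
(215,296,233): 215²+233² = 100514 > 87616 = 296² → acute
3 of the 6 are acute.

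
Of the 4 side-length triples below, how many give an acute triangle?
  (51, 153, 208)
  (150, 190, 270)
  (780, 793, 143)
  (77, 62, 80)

(51,153,208): 51+153 ≤ 208, not a triangle
(150,190,270): 150²+190² = 58600 < 72900 = 270² → obtuse
(780,793,143): 143²+780² = 628849 = 793² → right
(77,62,80): 62²+77² = 9773 > 6400 = 80² → acute
1 of the 4 is acute.

1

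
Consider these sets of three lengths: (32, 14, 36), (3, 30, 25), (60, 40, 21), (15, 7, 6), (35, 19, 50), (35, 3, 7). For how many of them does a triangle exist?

(14,32,36): 14+32 > 36 → valid
(3,25,30): 3+25 ≤ 30 → not valid
(21,40,60): 21+40 > 60 → valid
(6,7,15): 6+7 ≤ 15 → not valid
(19,35,50): 19+35 > 50 → valid
(3,7,35): 3+7 ≤ 35 → not valid
3 of the 6 triples form a triangle.

3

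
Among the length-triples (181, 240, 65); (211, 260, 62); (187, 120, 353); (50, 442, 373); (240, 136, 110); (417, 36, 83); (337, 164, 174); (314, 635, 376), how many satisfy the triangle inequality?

(65,181,240): 65+181 > 240 → valid
(62,211,260): 62+211 > 260 → valid
(120,187,353): 120+187 ≤ 353 → not valid
(50,373,442): 50+373 ≤ 442 → not valid
(110,136,240): 110+136 > 240 → valid
(36,83,417): 36+83 ≤ 417 → not valid
(164,174,337): 164+174 > 337 → valid
(314,376,635): 314+376 > 635 → valid
5 of the 8 triples form a triangle.

5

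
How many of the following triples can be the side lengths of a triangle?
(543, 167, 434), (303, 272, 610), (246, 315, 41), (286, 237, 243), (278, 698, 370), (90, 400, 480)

3

(167,434,543): 167+434 > 543 → valid
(272,303,610): 272+303 ≤ 610 → not valid
(41,246,315): 41+246 ≤ 315 → not valid
(237,243,286): 237+243 > 286 → valid
(278,370,698): 278+370 ≤ 698 → not valid
(90,400,480): 90+400 > 480 → valid
3 of the 6 triples form a triangle.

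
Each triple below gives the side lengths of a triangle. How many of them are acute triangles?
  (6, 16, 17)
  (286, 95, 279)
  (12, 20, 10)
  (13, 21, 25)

(6,16,17): 6²+16² = 292 > 289 = 17² → acute
(286,95,279): 95²+279² = 86866 > 81796 = 286² → acute
(12,20,10): 10²+12² = 244 < 400 = 20² → obtuse
(13,21,25): 13²+21² = 610 < 625 = 25² → obtuse
2 of the 4 are acute.

2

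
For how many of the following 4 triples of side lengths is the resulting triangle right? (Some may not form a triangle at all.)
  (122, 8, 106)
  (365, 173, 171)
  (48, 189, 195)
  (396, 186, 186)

1

(122,8,106): 8+106 ≤ 122, not a triangle
(365,173,171): 171+173 ≤ 365, not a triangle
(48,189,195): 48²+189² = 38025 = 195² → right
(396,186,186): 186+186 ≤ 396, not a triangle
1 of the 4 is right.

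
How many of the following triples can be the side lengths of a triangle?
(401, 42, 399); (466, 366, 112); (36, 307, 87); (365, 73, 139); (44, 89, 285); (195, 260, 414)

(42,399,401): 42+399 > 401 → valid
(112,366,466): 112+366 > 466 → valid
(36,87,307): 36+87 ≤ 307 → not valid
(73,139,365): 73+139 ≤ 365 → not valid
(44,89,285): 44+89 ≤ 285 → not valid
(195,260,414): 195+260 > 414 → valid
3 of the 6 triples form a triangle.

3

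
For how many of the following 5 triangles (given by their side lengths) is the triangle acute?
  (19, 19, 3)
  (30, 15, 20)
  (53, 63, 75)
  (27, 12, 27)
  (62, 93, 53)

(19,19,3): 3²+19² = 370 > 361 = 19² → acute
(30,15,20): 15²+20² = 625 < 900 = 30² → obtuse
(53,63,75): 53²+63² = 6778 > 5625 = 75² → acute
(27,12,27): 12²+27² = 873 > 729 = 27² → acute
(62,93,53): 53²+62² = 6653 < 8649 = 93² → obtuse
3 of the 5 are acute.

3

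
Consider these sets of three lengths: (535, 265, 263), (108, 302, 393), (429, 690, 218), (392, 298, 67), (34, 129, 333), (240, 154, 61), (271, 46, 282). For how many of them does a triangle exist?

2

(263,265,535): 263+265 ≤ 535 → not valid
(108,302,393): 108+302 > 393 → valid
(218,429,690): 218+429 ≤ 690 → not valid
(67,298,392): 67+298 ≤ 392 → not valid
(34,129,333): 34+129 ≤ 333 → not valid
(61,154,240): 61+154 ≤ 240 → not valid
(46,271,282): 46+271 > 282 → valid
2 of the 7 triples form a triangle.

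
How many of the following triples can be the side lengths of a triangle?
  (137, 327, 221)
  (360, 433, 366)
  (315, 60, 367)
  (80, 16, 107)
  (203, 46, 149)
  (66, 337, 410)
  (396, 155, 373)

4

(137,221,327): 137+221 > 327 → valid
(360,366,433): 360+366 > 433 → valid
(60,315,367): 60+315 > 367 → valid
(16,80,107): 16+80 ≤ 107 → not valid
(46,149,203): 46+149 ≤ 203 → not valid
(66,337,410): 66+337 ≤ 410 → not valid
(155,373,396): 155+373 > 396 → valid
4 of the 7 triples form a triangle.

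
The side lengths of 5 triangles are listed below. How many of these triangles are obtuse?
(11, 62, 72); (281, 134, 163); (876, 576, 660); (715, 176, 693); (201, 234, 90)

3

(11,62,72): 11²+62² = 3965 < 5184 = 72² → obtuse
(281,134,163): 134²+163² = 44525 < 78961 = 281² → obtuse
(876,576,660): 576²+660² = 767376 = 876² → right
(715,176,693): 176²+693² = 511225 = 715² → right
(201,234,90): 90²+201² = 48501 < 54756 = 234² → obtuse
3 of the 5 are obtuse.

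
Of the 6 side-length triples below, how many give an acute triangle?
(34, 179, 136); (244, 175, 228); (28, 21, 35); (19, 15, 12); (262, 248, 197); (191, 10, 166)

3

(34,179,136): 34+136 ≤ 179, not a triangle
(244,175,228): 175²+228² = 82609 > 59536 = 244² → acute
(28,21,35): 21²+28² = 1225 = 35² → right
(19,15,12): 12²+15² = 369 > 361 = 19² → acute
(262,248,197): 197²+248² = 100313 > 68644 = 262² → acute
(191,10,166): 10+166 ≤ 191, not a triangle
3 of the 6 are acute.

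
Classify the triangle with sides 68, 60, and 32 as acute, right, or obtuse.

right

Compare the square of the longest side to the sum of squares of the other two: 32² + 60² = 4624 = 68².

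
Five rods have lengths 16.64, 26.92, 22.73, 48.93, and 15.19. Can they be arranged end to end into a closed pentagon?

Yes

A pentagon exists iff every side is shorter than the sum of the others — equivalently, the longest side is less than the sum of the rest.
Longest side 48.93 < 81.48 (sum of the remaining 4), so yes.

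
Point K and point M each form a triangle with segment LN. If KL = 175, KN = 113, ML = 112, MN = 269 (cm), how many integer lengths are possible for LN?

130

From triangle KLN: 62 < LN < 288.
From triangle MLN: 157 < LN < 381.
Intersection: 157 < LN < 288, so integers 158 through 287: 130 values.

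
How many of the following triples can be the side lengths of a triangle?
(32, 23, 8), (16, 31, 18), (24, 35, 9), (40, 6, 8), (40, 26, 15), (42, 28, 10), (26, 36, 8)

2

(8,23,32): 8+23 ≤ 32 → not valid
(16,18,31): 16+18 > 31 → valid
(9,24,35): 9+24 ≤ 35 → not valid
(6,8,40): 6+8 ≤ 40 → not valid
(15,26,40): 15+26 > 40 → valid
(10,28,42): 10+28 ≤ 42 → not valid
(8,26,36): 8+26 ≤ 36 → not valid
2 of the 7 triples form a triangle.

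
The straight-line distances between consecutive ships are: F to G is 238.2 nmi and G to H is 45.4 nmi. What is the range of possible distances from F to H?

By the triangle inequality, |238.2 − 45.4| ≤ FH ≤ 238.2 + 45.4.

192.8 ≤ FH ≤ 283.6 nmi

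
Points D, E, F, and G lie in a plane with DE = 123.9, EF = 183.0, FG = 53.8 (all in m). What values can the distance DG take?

The maximum is all hops collinear in one direction: 123.9 + 183.0 + 53.8 = 360.7.
The longest hop is 183.0; the others sum to 177.7. Folding the others back against it leaves at least 183.0 − 177.7 = 5.3.

5.3 ≤ DG ≤ 360.7 m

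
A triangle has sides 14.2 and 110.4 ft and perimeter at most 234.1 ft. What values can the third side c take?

96.2 < c ≤ 109.5 ft

Triangle inequality alone gives 96.2 < c < 124.6.
The perimeter condition gives c ≤ 234.1 − 14.2 − 110.4 = 109.5.
Intersecting the two: 96.2 < c ≤ 109.5.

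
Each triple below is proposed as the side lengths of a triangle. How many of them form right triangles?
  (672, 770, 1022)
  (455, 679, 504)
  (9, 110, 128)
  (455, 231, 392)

3

(672,770,1022): 672²+770² = 1044484 = 1022² → right
(455,679,504): 455²+504² = 461041 = 679² → right
(9,110,128): 9+110 ≤ 128, not a triangle
(455,231,392): 231²+392² = 207025 = 455² → right
3 of the 4 are right.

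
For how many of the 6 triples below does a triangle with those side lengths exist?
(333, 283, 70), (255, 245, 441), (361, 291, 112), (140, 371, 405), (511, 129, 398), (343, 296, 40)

5

(70,283,333): 70+283 > 333 → valid
(245,255,441): 245+255 > 441 → valid
(112,291,361): 112+291 > 361 → valid
(140,371,405): 140+371 > 405 → valid
(129,398,511): 129+398 > 511 → valid
(40,296,343): 40+296 ≤ 343 → not valid
5 of the 6 triples form a triangle.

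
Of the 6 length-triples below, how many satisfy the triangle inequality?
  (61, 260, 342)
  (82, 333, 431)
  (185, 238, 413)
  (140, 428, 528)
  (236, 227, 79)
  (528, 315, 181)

3

(61,260,342): 61+260 ≤ 342 → not valid
(82,333,431): 82+333 ≤ 431 → not valid
(185,238,413): 185+238 > 413 → valid
(140,428,528): 140+428 > 528 → valid
(79,227,236): 79+227 > 236 → valid
(181,315,528): 181+315 ≤ 528 → not valid
3 of the 6 triples form a triangle.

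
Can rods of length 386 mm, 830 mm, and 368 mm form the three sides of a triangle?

No

The longest side is 830, but the other two sum to only 754.
754 < 830, so the triangle inequality fails.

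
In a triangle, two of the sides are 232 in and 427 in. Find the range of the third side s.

By the triangle inequality, s must be less than 232 + 427 = 659 and greater than |232 − 427| = 195.

195 < s < 659 (in)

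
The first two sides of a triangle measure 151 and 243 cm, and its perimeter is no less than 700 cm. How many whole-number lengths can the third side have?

Triangle inequality: 92 < x < 394. Perimeter ≥ 700 gives x ≥ 700 − 151 − 243 = 306.
So 306 ≤ x < 394; integers 306 through 393: 88 values.

88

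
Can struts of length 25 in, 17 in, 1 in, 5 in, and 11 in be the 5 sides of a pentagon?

A pentagon exists iff every side is shorter than the sum of the others — equivalently, the longest side is less than the sum of the rest.
Longest side 25 < 34 (sum of the remaining 4), so yes.

Yes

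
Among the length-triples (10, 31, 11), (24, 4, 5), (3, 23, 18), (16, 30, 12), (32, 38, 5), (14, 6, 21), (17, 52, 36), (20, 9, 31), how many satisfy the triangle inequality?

1

(10,11,31): 10+11 ≤ 31 → not valid
(4,5,24): 4+5 ≤ 24 → not valid
(3,18,23): 3+18 ≤ 23 → not valid
(12,16,30): 12+16 ≤ 30 → not valid
(5,32,38): 5+32 ≤ 38 → not valid
(6,14,21): 6+14 ≤ 21 → not valid
(17,36,52): 17+36 > 52 → valid
(9,20,31): 9+20 ≤ 31 → not valid
1 of the 8 triples forms a triangle.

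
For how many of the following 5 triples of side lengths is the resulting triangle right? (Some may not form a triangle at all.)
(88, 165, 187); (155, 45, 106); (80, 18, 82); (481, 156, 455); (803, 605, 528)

(88,165,187): 88²+165² = 34969 = 187² → right
(155,45,106): 45+106 ≤ 155, not a triangle
(80,18,82): 18²+80² = 6724 = 82² → right
(481,156,455): 156²+455² = 231361 = 481² → right
(803,605,528): 528²+605² = 644809 = 803² → right
4 of the 5 are right.

4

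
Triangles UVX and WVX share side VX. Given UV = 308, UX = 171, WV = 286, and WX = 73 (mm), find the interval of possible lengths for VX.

From triangle UVX: |308 − 171| < VX < 308 + 171, i.e. 137 < VX < 479.
From triangle WVX: 213 < VX < 359.
Both must hold, so VX lies in the intersection.

213 < VX < 359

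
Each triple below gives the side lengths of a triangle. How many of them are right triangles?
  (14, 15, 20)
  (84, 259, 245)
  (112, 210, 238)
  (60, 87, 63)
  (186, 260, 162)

3

(14,15,20): 14²+15² = 421 > 400 = 20² → acute
(84,259,245): 84²+245² = 67081 = 259² → right
(112,210,238): 112²+210² = 56644 = 238² → right
(60,87,63): 60²+63² = 7569 = 87² → right
(186,260,162): 162²+186² = 60840 < 67600 = 260² → obtuse
3 of the 5 are right.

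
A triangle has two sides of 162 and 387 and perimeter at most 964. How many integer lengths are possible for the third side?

Triangle inequality: 225 < x < 549. Perimeter ≤ 964 gives x ≤ 964 − 162 − 387 = 415.
So 225 < x ≤ 415; integers 226 through 415: 190 values.

190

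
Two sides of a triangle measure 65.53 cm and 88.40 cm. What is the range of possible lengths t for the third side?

By the triangle inequality, t must be less than 65.53 + 88.40 = 153.93 and greater than |65.53 − 88.40| = 22.87.

22.87 < t < 153.93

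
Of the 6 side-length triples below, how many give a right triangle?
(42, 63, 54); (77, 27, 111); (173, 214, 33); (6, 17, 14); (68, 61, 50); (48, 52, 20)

1

(42,63,54): 42²+54² = 4680 > 3969 = 63² → acute
(77,27,111): 27+77 ≤ 111, not a triangle
(173,214,33): 33+173 ≤ 214, not a triangle
(6,17,14): 6²+14² = 232 < 289 = 17² → obtuse
(68,61,50): 50²+61² = 6221 > 4624 = 68² → acute
(48,52,20): 20²+48² = 2704 = 52² → right
1 of the 6 is right.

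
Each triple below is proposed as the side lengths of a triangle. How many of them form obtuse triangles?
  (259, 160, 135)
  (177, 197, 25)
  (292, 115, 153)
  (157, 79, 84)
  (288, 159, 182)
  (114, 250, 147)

(259,160,135): 135²+160² = 43825 < 67081 = 259² → obtuse
(177,197,25): 25²+177² = 31954 < 38809 = 197² → obtuse
(292,115,153): 115+153 ≤ 292, not a triangle
(157,79,84): 79²+84² = 13297 < 24649 = 157² → obtuse
(288,159,182): 159²+182² = 58405 < 82944 = 288² → obtuse
(114,250,147): 114²+147² = 34605 < 62500 = 250² → obtuse
5 of the 6 are obtuse.

5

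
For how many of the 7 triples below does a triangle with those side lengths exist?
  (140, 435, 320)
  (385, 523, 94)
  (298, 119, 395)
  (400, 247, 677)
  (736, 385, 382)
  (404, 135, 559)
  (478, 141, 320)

(140,320,435): 140+320 > 435 → valid
(94,385,523): 94+385 ≤ 523 → not valid
(119,298,395): 119+298 > 395 → valid
(247,400,677): 247+400 ≤ 677 → not valid
(382,385,736): 382+385 > 736 → valid
(135,404,559): 135+404 ≤ 559 → not valid
(141,320,478): 141+320 ≤ 478 → not valid
3 of the 7 triples form a triangle.

3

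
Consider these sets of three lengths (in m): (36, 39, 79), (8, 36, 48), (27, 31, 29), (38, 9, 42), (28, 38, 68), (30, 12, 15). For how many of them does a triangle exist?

(36,39,79): 36+39 ≤ 79 → not valid
(8,36,48): 8+36 ≤ 48 → not valid
(27,29,31): 27+29 > 31 → valid
(9,38,42): 9+38 > 42 → valid
(28,38,68): 28+38 ≤ 68 → not valid
(12,15,30): 12+15 ≤ 30 → not valid
2 of the 6 triples form a triangle.

2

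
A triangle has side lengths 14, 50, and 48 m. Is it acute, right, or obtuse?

Compare the square of the longest side to the sum of squares of the other two: 14² + 48² = 2500 = 50².

right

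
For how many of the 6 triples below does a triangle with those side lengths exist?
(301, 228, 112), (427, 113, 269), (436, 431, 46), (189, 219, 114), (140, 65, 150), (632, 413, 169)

4

(112,228,301): 112+228 > 301 → valid
(113,269,427): 113+269 ≤ 427 → not valid
(46,431,436): 46+431 > 436 → valid
(114,189,219): 114+189 > 219 → valid
(65,140,150): 65+140 > 150 → valid
(169,413,632): 169+413 ≤ 632 → not valid
4 of the 6 triples form a triangle.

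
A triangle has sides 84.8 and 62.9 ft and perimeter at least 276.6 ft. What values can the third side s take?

128.9 ≤ s < 147.7 ft

Triangle inequality alone gives 21.9 < s < 147.7.
The perimeter condition gives s ≥ 276.6 − 84.8 − 62.9 = 128.9.
Intersecting the two: 128.9 ≤ s < 147.7.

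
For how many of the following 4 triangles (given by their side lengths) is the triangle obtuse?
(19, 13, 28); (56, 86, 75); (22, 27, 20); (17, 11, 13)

(19,13,28): 13²+19² = 530 < 784 = 28² → obtuse
(56,86,75): 56²+75² = 8761 > 7396 = 86² → acute
(22,27,20): 20²+22² = 884 > 729 = 27² → acute
(17,11,13): 11²+13² = 290 > 289 = 17² → acute
1 of the 4 is obtuse.

1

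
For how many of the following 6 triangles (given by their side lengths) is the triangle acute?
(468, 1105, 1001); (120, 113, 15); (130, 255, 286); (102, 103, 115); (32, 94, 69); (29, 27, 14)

3

(468,1105,1001): 468²+1001² = 1221025 = 1105² → right
(120,113,15): 15²+113² = 12994 < 14400 = 120² → obtuse
(130,255,286): 130²+255² = 81925 > 81796 = 286² → acute
(102,103,115): 102²+103² = 21013 > 13225 = 115² → acute
(32,94,69): 32²+69² = 5785 < 8836 = 94² → obtuse
(29,27,14): 14²+27² = 925 > 841 = 29² → acute
3 of the 6 are acute.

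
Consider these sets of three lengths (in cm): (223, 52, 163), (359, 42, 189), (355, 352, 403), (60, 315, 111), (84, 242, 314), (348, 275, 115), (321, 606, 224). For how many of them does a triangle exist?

3

(52,163,223): 52+163 ≤ 223 → not valid
(42,189,359): 42+189 ≤ 359 → not valid
(352,355,403): 352+355 > 403 → valid
(60,111,315): 60+111 ≤ 315 → not valid
(84,242,314): 84+242 > 314 → valid
(115,275,348): 115+275 > 348 → valid
(224,321,606): 224+321 ≤ 606 → not valid
3 of the 7 triples form a triangle.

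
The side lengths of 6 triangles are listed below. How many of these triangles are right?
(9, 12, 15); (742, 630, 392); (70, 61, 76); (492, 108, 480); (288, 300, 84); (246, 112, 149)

4

(9,12,15): 9²+12² = 225 = 15² → right
(742,630,392): 392²+630² = 550564 = 742² → right
(70,61,76): 61²+70² = 8621 > 5776 = 76² → acute
(492,108,480): 108²+480² = 242064 = 492² → right
(288,300,84): 84²+288² = 90000 = 300² → right
(246,112,149): 112²+149² = 34745 < 60516 = 246² → obtuse
4 of the 6 are right.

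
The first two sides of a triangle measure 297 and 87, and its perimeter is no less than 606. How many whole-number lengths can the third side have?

162

Triangle inequality: 210 < x < 384. Perimeter ≥ 606 gives x ≥ 606 − 297 − 87 = 222.
So 222 ≤ x < 384; integers 222 through 383: 162 values.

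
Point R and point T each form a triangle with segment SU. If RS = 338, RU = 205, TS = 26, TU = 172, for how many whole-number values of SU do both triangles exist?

From triangle RSU: 133 < SU < 543.
From triangle TSU: 146 < SU < 198.
Intersection: 146 < SU < 198, so integers 147 through 197: 51 values.

51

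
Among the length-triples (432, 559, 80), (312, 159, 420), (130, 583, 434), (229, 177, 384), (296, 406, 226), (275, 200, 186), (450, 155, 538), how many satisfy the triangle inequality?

(80,432,559): 80+432 ≤ 559 → not valid
(159,312,420): 159+312 > 420 → valid
(130,434,583): 130+434 ≤ 583 → not valid
(177,229,384): 177+229 > 384 → valid
(226,296,406): 226+296 > 406 → valid
(186,200,275): 186+200 > 275 → valid
(155,450,538): 155+450 > 538 → valid
5 of the 7 triples form a triangle.

5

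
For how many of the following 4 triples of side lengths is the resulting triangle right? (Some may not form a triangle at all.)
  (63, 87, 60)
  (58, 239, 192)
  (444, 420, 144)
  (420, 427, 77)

3

(63,87,60): 60²+63² = 7569 = 87² → right
(58,239,192): 58²+192² = 40228 < 57121 = 239² → obtuse
(444,420,144): 144²+420² = 197136 = 444² → right
(420,427,77): 77²+420² = 182329 = 427² → right
3 of the 4 are right.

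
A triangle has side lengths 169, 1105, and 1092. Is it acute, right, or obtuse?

right

Compare the square of the longest side to the sum of squares of the other two: 169² + 1092² = 1221025 = 1105².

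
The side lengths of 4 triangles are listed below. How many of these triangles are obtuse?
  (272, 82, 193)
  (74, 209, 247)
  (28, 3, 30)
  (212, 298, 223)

3

(272,82,193): 82²+193² = 43973 < 73984 = 272² → obtuse
(74,209,247): 74²+209² = 49157 < 61009 = 247² → obtuse
(28,3,30): 3²+28² = 793 < 900 = 30² → obtuse
(212,298,223): 212²+223² = 94673 > 88804 = 298² → acute
3 of the 4 are obtuse.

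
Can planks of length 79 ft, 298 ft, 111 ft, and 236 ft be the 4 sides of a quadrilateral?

Yes

A quadrilateral exists iff every side is shorter than the sum of the others — equivalently, the longest side is less than the sum of the rest.
Longest side 298 < 426 (sum of the remaining 3), so yes.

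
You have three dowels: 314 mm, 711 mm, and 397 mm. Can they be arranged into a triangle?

The two shorter sides sum to 711, exactly equal to the longest side 711.
That gives only a degenerate (flat) triangle — the inequality must be strict.

No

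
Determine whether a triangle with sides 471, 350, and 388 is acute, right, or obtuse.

acute

Compare the square of the longest side to the sum of squares of the other two: 350² + 388² = 273044 > 221841 = 471².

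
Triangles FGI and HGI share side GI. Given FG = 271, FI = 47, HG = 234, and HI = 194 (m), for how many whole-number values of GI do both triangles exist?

93

From triangle FGI: 224 < GI < 318.
From triangle HGI: 40 < GI < 428.
Intersection: 224 < GI < 318, so integers 225 through 317: 93 values.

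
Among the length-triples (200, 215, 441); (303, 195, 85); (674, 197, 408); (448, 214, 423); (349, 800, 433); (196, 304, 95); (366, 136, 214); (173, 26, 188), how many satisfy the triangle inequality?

(200,215,441): 200+215 ≤ 441 → not valid
(85,195,303): 85+195 ≤ 303 → not valid
(197,408,674): 197+408 ≤ 674 → not valid
(214,423,448): 214+423 > 448 → valid
(349,433,800): 349+433 ≤ 800 → not valid
(95,196,304): 95+196 ≤ 304 → not valid
(136,214,366): 136+214 ≤ 366 → not valid
(26,173,188): 26+173 > 188 → valid
2 of the 8 triples form a triangle.

2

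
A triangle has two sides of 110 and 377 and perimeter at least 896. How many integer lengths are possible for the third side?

78

Triangle inequality: 267 < x < 487. Perimeter ≥ 896 gives x ≥ 896 − 110 − 377 = 409.
So 409 ≤ x < 487; integers 409 through 486: 78 values.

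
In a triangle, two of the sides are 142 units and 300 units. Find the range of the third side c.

By the triangle inequality, c must be less than 142 + 300 = 442 and greater than |142 − 300| = 158.

158 < c < 442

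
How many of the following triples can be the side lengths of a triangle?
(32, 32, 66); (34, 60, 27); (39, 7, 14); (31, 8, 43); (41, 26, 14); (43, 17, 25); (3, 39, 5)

1

(32,32,66): 32+32 ≤ 66 → not valid
(27,34,60): 27+34 > 60 → valid
(7,14,39): 7+14 ≤ 39 → not valid
(8,31,43): 8+31 ≤ 43 → not valid
(14,26,41): 14+26 ≤ 41 → not valid
(17,25,43): 17+25 ≤ 43 → not valid
(3,5,39): 3+5 ≤ 39 → not valid
1 of the 7 triples forms a triangle.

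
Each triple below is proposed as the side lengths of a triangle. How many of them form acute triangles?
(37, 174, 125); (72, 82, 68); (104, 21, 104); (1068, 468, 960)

2

(37,174,125): 37+125 ≤ 174, not a triangle
(72,82,68): 68²+72² = 9808 > 6724 = 82² → acute
(104,21,104): 21²+104² = 11257 > 10816 = 104² → acute
(1068,468,960): 468²+960² = 1140624 = 1068² → right
2 of the 4 are acute.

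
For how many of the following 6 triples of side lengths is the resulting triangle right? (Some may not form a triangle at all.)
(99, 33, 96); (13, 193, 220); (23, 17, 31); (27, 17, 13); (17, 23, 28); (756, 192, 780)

(99,33,96): 33²+96² = 10305 > 9801 = 99² → acute
(13,193,220): 13+193 ≤ 220, not a triangle
(23,17,31): 17²+23² = 818 < 961 = 31² → obtuse
(27,17,13): 13²+17² = 458 < 729 = 27² → obtuse
(17,23,28): 17²+23² = 818 > 784 = 28² → acute
(756,192,780): 192²+756² = 608400 = 780² → right
1 of the 6 is right.

1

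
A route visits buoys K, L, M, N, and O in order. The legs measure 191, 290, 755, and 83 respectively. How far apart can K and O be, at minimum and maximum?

The maximum is all hops collinear in one direction: 191 + 290 + 755 + 83 = 1319.
The longest hop is 755; the others sum to 564. Folding the others back against it leaves at least 755 − 564 = 191.

191 ≤ KO ≤ 1319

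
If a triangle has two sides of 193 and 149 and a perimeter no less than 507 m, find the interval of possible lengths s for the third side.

Triangle inequality alone gives 44 < s < 342.
The perimeter condition gives s ≥ 507 − 193 − 149 = 165.
Intersecting the two: 165 ≤ s < 342.

165 ≤ s < 342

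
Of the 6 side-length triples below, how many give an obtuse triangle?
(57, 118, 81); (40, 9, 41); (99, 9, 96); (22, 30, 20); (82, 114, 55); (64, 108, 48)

(57,118,81): 57²+81² = 9810 < 13924 = 118² → obtuse
(40,9,41): 9²+40² = 1681 = 41² → right
(99,9,96): 9²+96² = 9297 < 9801 = 99² → obtuse
(22,30,20): 20²+22² = 884 < 900 = 30² → obtuse
(82,114,55): 55²+82² = 9749 < 12996 = 114² → obtuse
(64,108,48): 48²+64² = 6400 < 11664 = 108² → obtuse
5 of the 6 are obtuse.

5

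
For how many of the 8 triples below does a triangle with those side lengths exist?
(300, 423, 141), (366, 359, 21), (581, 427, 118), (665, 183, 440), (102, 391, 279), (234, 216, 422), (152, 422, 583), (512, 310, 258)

(141,300,423): 141+300 > 423 → valid
(21,359,366): 21+359 > 366 → valid
(118,427,581): 118+427 ≤ 581 → not valid
(183,440,665): 183+440 ≤ 665 → not valid
(102,279,391): 102+279 ≤ 391 → not valid
(216,234,422): 216+234 > 422 → valid
(152,422,583): 152+422 ≤ 583 → not valid
(258,310,512): 258+310 > 512 → valid
4 of the 8 triples form a triangle.

4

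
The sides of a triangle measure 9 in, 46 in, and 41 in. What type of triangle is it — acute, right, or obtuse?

obtuse

Compare the square of the longest side to the sum of squares of the other two: 9² + 41² = 1762 < 2116 = 46².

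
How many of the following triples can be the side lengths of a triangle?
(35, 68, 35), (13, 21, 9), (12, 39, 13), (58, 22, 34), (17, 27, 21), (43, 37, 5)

(35,35,68): 35+35 > 68 → valid
(9,13,21): 9+13 > 21 → valid
(12,13,39): 12+13 ≤ 39 → not valid
(22,34,58): 22+34 ≤ 58 → not valid
(17,21,27): 17+21 > 27 → valid
(5,37,43): 5+37 ≤ 43 → not valid
3 of the 6 triples form a triangle.

3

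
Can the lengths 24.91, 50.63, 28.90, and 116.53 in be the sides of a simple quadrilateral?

For a quadrilateral, each side must be shorter than the sum of the others.
Here the longest side is 116.53, but the remaining 3 sides sum to only 104.44.

No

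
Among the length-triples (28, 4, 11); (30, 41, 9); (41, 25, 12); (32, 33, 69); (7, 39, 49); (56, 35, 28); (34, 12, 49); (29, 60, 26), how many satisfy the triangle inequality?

(4,11,28): 4+11 ≤ 28 → not valid
(9,30,41): 9+30 ≤ 41 → not valid
(12,25,41): 12+25 ≤ 41 → not valid
(32,33,69): 32+33 ≤ 69 → not valid
(7,39,49): 7+39 ≤ 49 → not valid
(28,35,56): 28+35 > 56 → valid
(12,34,49): 12+34 ≤ 49 → not valid
(26,29,60): 26+29 ≤ 60 → not valid
1 of the 8 triples forms a triangle.

1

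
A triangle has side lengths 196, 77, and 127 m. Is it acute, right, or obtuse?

Compare the square of the longest side to the sum of squares of the other two: 77² + 127² = 22058 < 38416 = 196².

obtuse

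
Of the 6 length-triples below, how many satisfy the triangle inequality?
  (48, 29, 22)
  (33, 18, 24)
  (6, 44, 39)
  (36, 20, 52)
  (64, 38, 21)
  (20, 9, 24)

5

(22,29,48): 22+29 > 48 → valid
(18,24,33): 18+24 > 33 → valid
(6,39,44): 6+39 > 44 → valid
(20,36,52): 20+36 > 52 → valid
(21,38,64): 21+38 ≤ 64 → not valid
(9,20,24): 9+20 > 24 → valid
5 of the 6 triples form a triangle.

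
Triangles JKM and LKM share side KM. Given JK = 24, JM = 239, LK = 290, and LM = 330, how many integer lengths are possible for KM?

47

From triangle JKM: 215 < KM < 263.
From triangle LKM: 40 < KM < 620.
Intersection: 215 < KM < 263, so integers 216 through 262: 47 values.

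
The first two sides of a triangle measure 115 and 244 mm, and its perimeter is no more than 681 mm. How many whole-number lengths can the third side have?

193

Triangle inequality: 129 < x < 359. Perimeter ≤ 681 gives x ≤ 681 − 115 − 244 = 322.
So 129 < x ≤ 322; integers 130 through 322: 193 values.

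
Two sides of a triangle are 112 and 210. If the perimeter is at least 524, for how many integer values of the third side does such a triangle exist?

120

Triangle inequality: 98 < x < 322. Perimeter ≥ 524 gives x ≥ 524 − 112 − 210 = 202.
So 202 ≤ x < 322; integers 202 through 321: 120 values.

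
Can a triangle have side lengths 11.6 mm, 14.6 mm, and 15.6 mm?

The longest side is 15.6, and the other two sum to 26.2.
Since 26.2 > 15.6, the triangle inequality holds.

Yes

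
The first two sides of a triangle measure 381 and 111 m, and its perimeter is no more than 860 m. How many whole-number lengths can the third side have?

98

Triangle inequality: 270 < x < 492. Perimeter ≤ 860 gives x ≤ 860 − 381 − 111 = 368.
So 270 < x ≤ 368; integers 271 through 368: 98 values.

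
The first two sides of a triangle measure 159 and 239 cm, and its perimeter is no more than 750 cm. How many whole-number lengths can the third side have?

Triangle inequality: 80 < x < 398. Perimeter ≤ 750 gives x ≤ 750 − 159 − 239 = 352.
So 80 < x ≤ 352; integers 81 through 352: 272 values.

272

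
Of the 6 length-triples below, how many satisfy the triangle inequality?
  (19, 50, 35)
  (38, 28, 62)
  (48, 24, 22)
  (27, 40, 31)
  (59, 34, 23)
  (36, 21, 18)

(19,35,50): 19+35 > 50 → valid
(28,38,62): 28+38 > 62 → valid
(22,24,48): 22+24 ≤ 48 → not valid
(27,31,40): 27+31 > 40 → valid
(23,34,59): 23+34 ≤ 59 → not valid
(18,21,36): 18+21 > 36 → valid
4 of the 6 triples form a triangle.

4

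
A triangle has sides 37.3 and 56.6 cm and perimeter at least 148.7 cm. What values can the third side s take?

Triangle inequality alone gives 19.3 < s < 93.9.
The perimeter condition gives s ≥ 148.7 − 37.3 − 56.6 = 54.8.
Intersecting the two: 54.8 ≤ s < 93.9.

54.8 ≤ s < 93.9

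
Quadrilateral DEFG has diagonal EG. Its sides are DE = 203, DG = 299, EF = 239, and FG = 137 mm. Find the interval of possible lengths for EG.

102 < EG < 376

From triangle DEG: |203 − 299| < EG < 203 + 299, i.e. 96 < EG < 502.
From triangle FEG: 102 < EG < 376.
Both must hold, so EG lies in the intersection.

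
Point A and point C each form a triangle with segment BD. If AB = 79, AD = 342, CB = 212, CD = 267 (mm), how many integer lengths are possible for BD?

From triangle ABD: 263 < BD < 421.
From triangle CBD: 55 < BD < 479.
Intersection: 263 < BD < 421, so integers 264 through 420: 157 values.

157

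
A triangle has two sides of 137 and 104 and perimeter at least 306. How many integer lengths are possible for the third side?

176

Triangle inequality: 33 < x < 241. Perimeter ≥ 306 gives x ≥ 306 − 137 − 104 = 65.
So 65 ≤ x < 241; integers 65 through 240: 176 values.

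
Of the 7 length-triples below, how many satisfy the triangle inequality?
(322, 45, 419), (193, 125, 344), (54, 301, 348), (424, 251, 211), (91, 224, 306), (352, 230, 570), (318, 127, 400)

(45,322,419): 45+322 ≤ 419 → not valid
(125,193,344): 125+193 ≤ 344 → not valid
(54,301,348): 54+301 > 348 → valid
(211,251,424): 211+251 > 424 → valid
(91,224,306): 91+224 > 306 → valid
(230,352,570): 230+352 > 570 → valid
(127,318,400): 127+318 > 400 → valid
5 of the 7 triples form a triangle.

5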